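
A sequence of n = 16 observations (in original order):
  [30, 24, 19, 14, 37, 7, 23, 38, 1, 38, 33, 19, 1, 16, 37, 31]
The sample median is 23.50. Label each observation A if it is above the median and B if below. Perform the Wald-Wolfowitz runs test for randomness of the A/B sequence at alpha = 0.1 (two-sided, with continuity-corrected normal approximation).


Step 1: Compute median = 23.50; label A = above, B = below.
Labels in order: AABBABBABAABBBAA  (n_A = 8, n_B = 8)
Step 2: Count runs R = 9.
Step 3: Under H0 (random ordering), E[R] = 2*n_A*n_B/(n_A+n_B) + 1 = 2*8*8/16 + 1 = 9.0000.
        Var[R] = 2*n_A*n_B*(2*n_A*n_B - n_A - n_B) / ((n_A+n_B)^2 * (n_A+n_B-1)) = 14336/3840 = 3.7333.
        SD[R] = 1.9322.
Step 4: R = E[R], so z = 0 with no continuity correction.
Step 5: Two-sided p-value via normal approximation = 2*(1 - Phi(|z|)) = 1.000000.
Step 6: alpha = 0.1. fail to reject H0.

R = 9, z = 0.0000, p = 1.000000, fail to reject H0.


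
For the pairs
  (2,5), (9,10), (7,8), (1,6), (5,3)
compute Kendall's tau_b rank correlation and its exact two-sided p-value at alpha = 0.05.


Step 1: Enumerate the 10 unordered pairs (i,j) with i<j and classify each by sign(x_j-x_i) * sign(y_j-y_i).
  (1,2):dx=+7,dy=+5->C; (1,3):dx=+5,dy=+3->C; (1,4):dx=-1,dy=+1->D; (1,5):dx=+3,dy=-2->D
  (2,3):dx=-2,dy=-2->C; (2,4):dx=-8,dy=-4->C; (2,5):dx=-4,dy=-7->C; (3,4):dx=-6,dy=-2->C
  (3,5):dx=-2,dy=-5->C; (4,5):dx=+4,dy=-3->D
Step 2: C = 7, D = 3, total pairs = 10.
Step 3: tau = (C - D)/(n(n-1)/2) = (7 - 3)/10 = 0.400000.
Step 4: Exact two-sided p-value (enumerate n! = 120 permutations of y under H0): p = 0.483333.
Step 5: alpha = 0.05. fail to reject H0.

tau_b = 0.4000 (C=7, D=3), p = 0.483333, fail to reject H0.


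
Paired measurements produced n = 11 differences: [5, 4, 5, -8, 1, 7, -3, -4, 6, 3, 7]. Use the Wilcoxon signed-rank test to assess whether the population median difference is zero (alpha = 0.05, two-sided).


Step 1: Drop any zero differences (none here) and take |d_i|.
|d| = [5, 4, 5, 8, 1, 7, 3, 4, 6, 3, 7]
Step 2: Midrank |d_i| (ties get averaged ranks).
ranks: |5|->6.5, |4|->4.5, |5|->6.5, |8|->11, |1|->1, |7|->9.5, |3|->2.5, |4|->4.5, |6|->8, |3|->2.5, |7|->9.5
Step 3: Attach original signs; sum ranks with positive sign and with negative sign.
W+ = 6.5 + 4.5 + 6.5 + 1 + 9.5 + 8 + 2.5 + 9.5 = 48
W- = 11 + 2.5 + 4.5 = 18
(Check: W+ + W- = 66 should equal n(n+1)/2 = 66.)
Step 4: Test statistic W = min(W+, W-) = 18.
Step 5: Ties in |d|, so use the tie-corrected normal approximation.
        E[W] = n(n+1)/4 = 11*12/4 = 33.
        Tie groups: |d|=3 (t=2), |d|=4 (t=2), |d|=5 (t=2), |d|=7 (t=2); sum(t^3 - t) = 24.
        Var[W] = n(n+1)(2n+1)/24 - sum(t^3-t)/48 = 3036/24 - 24/48 = 126.
        z = (W - E[W]) / sqrt(Var[W]) = (18 - 33) / 11.2250 = -1.3363.
        Two-sided p = 2*Phi(z) = 0.181449.
Step 6: alpha = 0.05. fail to reject H0.

W+ = 48, W- = 18, W = min = 18, p = 0.181449, fail to reject H0.


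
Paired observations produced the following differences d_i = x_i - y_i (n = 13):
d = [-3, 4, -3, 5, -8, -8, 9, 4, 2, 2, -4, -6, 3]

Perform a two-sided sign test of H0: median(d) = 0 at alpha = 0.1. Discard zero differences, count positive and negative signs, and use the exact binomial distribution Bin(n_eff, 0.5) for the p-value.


Step 1: Discard zero differences. Original n = 13; n_eff = number of nonzero differences = 13.
Nonzero differences (with sign): -3, +4, -3, +5, -8, -8, +9, +4, +2, +2, -4, -6, +3
Step 2: Count signs: positive = 7, negative = 6.
Step 3: Under H0: P(positive) = 0.5, so the number of positives S ~ Bin(13, 0.5).
Step 4: Two-sided exact p-value = sum of Bin(13,0.5) probabilities at or below the observed probability = 1.000000.
Step 5: alpha = 0.1. fail to reject H0.

n_eff = 13, pos = 7, neg = 6, p = 1.000000, fail to reject H0.


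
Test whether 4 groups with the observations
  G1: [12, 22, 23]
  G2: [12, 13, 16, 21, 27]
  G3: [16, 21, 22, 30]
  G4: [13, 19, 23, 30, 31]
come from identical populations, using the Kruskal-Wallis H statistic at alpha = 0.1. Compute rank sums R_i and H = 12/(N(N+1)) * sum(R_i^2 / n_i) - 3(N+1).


Step 1: Combine all N = 17 observations and assign midranks.
sorted (value, group, rank): (12,G1,1.5), (12,G2,1.5), (13,G2,3.5), (13,G4,3.5), (16,G2,5.5), (16,G3,5.5), (19,G4,7), (21,G2,8.5), (21,G3,8.5), (22,G1,10.5), (22,G3,10.5), (23,G1,12.5), (23,G4,12.5), (27,G2,14), (30,G3,15.5), (30,G4,15.5), (31,G4,17)
Step 2: Sum ranks within each group.
R_1 = 24.5 (n_1 = 3)
R_2 = 33 (n_2 = 5)
R_3 = 40 (n_3 = 4)
R_4 = 55.5 (n_4 = 5)
Step 3: H = 12/(N(N+1)) * sum(R_i^2/n_i) - 3(N+1)
     = 12/(17*18) * (24.5^2/3 + 33^2/5 + 40^2/4 + 55.5^2/5) - 3*18
     = 0.039216 * 1433.93 - 54
     = 2.232680.
Step 4: Ties present; correction factor C = 1 - 42/(17^3 - 17) = 0.991422. Corrected H = 2.232680 / 0.991422 = 2.251998.
Step 5: Under H0, H ~ chi^2(3); p-value = 0.521779.
Step 6: alpha = 0.1. fail to reject H0.

H = 2.2520, df = 3, p = 0.521779, fail to reject H0.


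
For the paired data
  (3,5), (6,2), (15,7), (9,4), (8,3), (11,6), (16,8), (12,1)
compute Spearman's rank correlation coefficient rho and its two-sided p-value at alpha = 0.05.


Step 1: Rank x and y separately (midranks; no ties here).
rank(x): 3->1, 6->2, 15->7, 9->4, 8->3, 11->5, 16->8, 12->6
rank(y): 5->5, 2->2, 7->7, 4->4, 3->3, 6->6, 8->8, 1->1
Step 2: d_i = R_x(i) - R_y(i); compute d_i^2.
  (1-5)^2=16, (2-2)^2=0, (7-7)^2=0, (4-4)^2=0, (3-3)^2=0, (5-6)^2=1, (8-8)^2=0, (6-1)^2=25
sum(d^2) = 42.
Step 3: rho = 1 - 6*42 / (8*(8^2 - 1)) = 1 - 252/504 = 0.500000.
Step 4: Under H0, t = rho * sqrt((n-2)/(1-rho^2)) = 1.4142 ~ t(6).
Step 5: Two-sided p-value from the t-distribution with 6 df = 0.207031.
Step 6: alpha = 0.05. fail to reject H0.

rho = 0.5000, p = 0.207031, fail to reject H0 at alpha = 0.05.


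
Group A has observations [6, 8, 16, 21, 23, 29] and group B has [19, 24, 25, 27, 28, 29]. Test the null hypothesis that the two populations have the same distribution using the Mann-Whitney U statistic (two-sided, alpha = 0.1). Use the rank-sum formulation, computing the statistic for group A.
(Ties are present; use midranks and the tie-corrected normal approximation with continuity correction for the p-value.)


Step 1: Combine and sort all 12 observations; assign midranks.
sorted (value, group): (6,X), (8,X), (16,X), (19,Y), (21,X), (23,X), (24,Y), (25,Y), (27,Y), (28,Y), (29,X), (29,Y)
ranks: 6->1, 8->2, 16->3, 19->4, 21->5, 23->6, 24->7, 25->8, 27->9, 28->10, 29->11.5, 29->11.5
Step 2: Rank sum for X: R1 = 1 + 2 + 3 + 5 + 6 + 11.5 = 28.5.
Step 3: U_X = R1 - n1(n1+1)/2 = 28.5 - 6*7/2 = 28.5 - 21 = 7.5.
       U_Y = n1*n2 - U_X = 36 - 7.5 = 28.5.
Step 4: Ties are present, so use the tie-corrected normal approximation (with continuity correction) for the p-value.
Step 5: p-value = 0.108695; compare to alpha = 0.1. fail to reject H0.

U_X = 7.5, p = 0.108695, fail to reject H0 at alpha = 0.1.


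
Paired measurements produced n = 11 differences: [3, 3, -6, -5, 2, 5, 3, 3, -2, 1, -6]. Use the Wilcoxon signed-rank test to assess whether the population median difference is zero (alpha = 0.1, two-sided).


Step 1: Drop any zero differences (none here) and take |d_i|.
|d| = [3, 3, 6, 5, 2, 5, 3, 3, 2, 1, 6]
Step 2: Midrank |d_i| (ties get averaged ranks).
ranks: |3|->5.5, |3|->5.5, |6|->10.5, |5|->8.5, |2|->2.5, |5|->8.5, |3|->5.5, |3|->5.5, |2|->2.5, |1|->1, |6|->10.5
Step 3: Attach original signs; sum ranks with positive sign and with negative sign.
W+ = 5.5 + 5.5 + 2.5 + 8.5 + 5.5 + 5.5 + 1 = 34
W- = 10.5 + 8.5 + 2.5 + 10.5 = 32
(Check: W+ + W- = 66 should equal n(n+1)/2 = 66.)
Step 4: Test statistic W = min(W+, W-) = 32.
Step 5: Ties in |d|, so use the tie-corrected normal approximation.
        E[W] = n(n+1)/4 = 11*12/4 = 33.
        Tie groups: |d|=2 (t=2), |d|=3 (t=4), |d|=5 (t=2), |d|=6 (t=2); sum(t^3 - t) = 78.
        Var[W] = n(n+1)(2n+1)/24 - sum(t^3-t)/48 = 3036/24 - 78/48 = 124.875.
        z = (W - E[W]) / sqrt(Var[W]) = (32 - 33) / 11.1747 = -0.0895.
        Two-sided p = 2*Phi(z) = 0.928695.
Step 6: alpha = 0.1. fail to reject H0.

W+ = 34, W- = 32, W = min = 32, p = 0.928695, fail to reject H0.


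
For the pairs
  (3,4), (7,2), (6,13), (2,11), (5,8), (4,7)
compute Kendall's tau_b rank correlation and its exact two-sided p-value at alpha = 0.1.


Step 1: Enumerate the 15 unordered pairs (i,j) with i<j and classify each by sign(x_j-x_i) * sign(y_j-y_i).
  (1,2):dx=+4,dy=-2->D; (1,3):dx=+3,dy=+9->C; (1,4):dx=-1,dy=+7->D; (1,5):dx=+2,dy=+4->C
  (1,6):dx=+1,dy=+3->C; (2,3):dx=-1,dy=+11->D; (2,4):dx=-5,dy=+9->D; (2,5):dx=-2,dy=+6->D
  (2,6):dx=-3,dy=+5->D; (3,4):dx=-4,dy=-2->C; (3,5):dx=-1,dy=-5->C; (3,6):dx=-2,dy=-6->C
  (4,5):dx=+3,dy=-3->D; (4,6):dx=+2,dy=-4->D; (5,6):dx=-1,dy=-1->C
Step 2: C = 7, D = 8, total pairs = 15.
Step 3: tau = (C - D)/(n(n-1)/2) = (7 - 8)/15 = -0.066667.
Step 4: Exact two-sided p-value (enumerate n! = 720 permutations of y under H0): p = 1.000000.
Step 5: alpha = 0.1. fail to reject H0.

tau_b = -0.0667 (C=7, D=8), p = 1.000000, fail to reject H0.


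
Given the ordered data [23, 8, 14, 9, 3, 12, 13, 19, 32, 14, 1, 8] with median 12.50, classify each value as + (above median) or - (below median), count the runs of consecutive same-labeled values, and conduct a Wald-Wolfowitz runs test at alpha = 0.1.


Step 1: Compute median = 12.50; label A = above, B = below.
Labels in order: ABABBBAAAABB  (n_A = 6, n_B = 6)
Step 2: Count runs R = 6.
Step 3: Under H0 (random ordering), E[R] = 2*n_A*n_B/(n_A+n_B) + 1 = 2*6*6/12 + 1 = 7.0000.
        Var[R] = 2*n_A*n_B*(2*n_A*n_B - n_A - n_B) / ((n_A+n_B)^2 * (n_A+n_B-1)) = 4320/1584 = 2.7273.
        SD[R] = 1.6514.
Step 4: Continuity-corrected z = (R + 0.5 - E[R]) / SD[R] = (6 + 0.5 - 7.0000) / 1.6514 = -0.3028.
Step 5: Two-sided p-value via normal approximation = 2*(1 - Phi(|z|)) = 0.762069.
Step 6: alpha = 0.1. fail to reject H0.

R = 6, z = -0.3028, p = 0.762069, fail to reject H0.


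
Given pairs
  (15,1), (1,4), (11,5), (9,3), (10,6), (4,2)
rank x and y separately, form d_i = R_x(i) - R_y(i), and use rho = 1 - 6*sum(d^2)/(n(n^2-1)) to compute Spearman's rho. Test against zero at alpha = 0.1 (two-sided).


Step 1: Rank x and y separately (midranks; no ties here).
rank(x): 15->6, 1->1, 11->5, 9->3, 10->4, 4->2
rank(y): 1->1, 4->4, 5->5, 3->3, 6->6, 2->2
Step 2: d_i = R_x(i) - R_y(i); compute d_i^2.
  (6-1)^2=25, (1-4)^2=9, (5-5)^2=0, (3-3)^2=0, (4-6)^2=4, (2-2)^2=0
sum(d^2) = 38.
Step 3: rho = 1 - 6*38 / (6*(6^2 - 1)) = 1 - 228/210 = -0.085714.
Step 4: Under H0, t = rho * sqrt((n-2)/(1-rho^2)) = -0.1721 ~ t(4).
Step 5: Two-sided p-value from the t-distribution with 4 df = 0.871743.
Step 6: alpha = 0.1. fail to reject H0.

rho = -0.0857, p = 0.871743, fail to reject H0 at alpha = 0.1.


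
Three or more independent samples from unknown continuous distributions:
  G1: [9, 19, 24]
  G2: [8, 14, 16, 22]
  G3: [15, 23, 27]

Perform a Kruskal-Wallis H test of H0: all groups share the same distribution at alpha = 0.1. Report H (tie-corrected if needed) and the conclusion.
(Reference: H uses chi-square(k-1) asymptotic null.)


Step 1: Combine all N = 10 observations and assign midranks.
sorted (value, group, rank): (8,G2,1), (9,G1,2), (14,G2,3), (15,G3,4), (16,G2,5), (19,G1,6), (22,G2,7), (23,G3,8), (24,G1,9), (27,G3,10)
Step 2: Sum ranks within each group.
R_1 = 17 (n_1 = 3)
R_2 = 16 (n_2 = 4)
R_3 = 22 (n_3 = 3)
Step 3: H = 12/(N(N+1)) * sum(R_i^2/n_i) - 3(N+1)
     = 12/(10*11) * (17^2/3 + 16^2/4 + 22^2/3) - 3*11
     = 0.109091 * 321.667 - 33
     = 2.090909.
Step 4: No ties, so H is used without correction.
Step 5: Under H0, H ~ chi^2(2); p-value = 0.351532.
Step 6: alpha = 0.1. fail to reject H0.

H = 2.0909, df = 2, p = 0.351532, fail to reject H0.


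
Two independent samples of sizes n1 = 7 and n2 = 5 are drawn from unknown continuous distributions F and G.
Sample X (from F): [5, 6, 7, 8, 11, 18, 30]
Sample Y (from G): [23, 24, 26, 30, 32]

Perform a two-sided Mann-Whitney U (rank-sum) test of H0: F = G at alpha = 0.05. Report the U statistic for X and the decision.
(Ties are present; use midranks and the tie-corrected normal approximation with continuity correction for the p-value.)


Step 1: Combine and sort all 12 observations; assign midranks.
sorted (value, group): (5,X), (6,X), (7,X), (8,X), (11,X), (18,X), (23,Y), (24,Y), (26,Y), (30,X), (30,Y), (32,Y)
ranks: 5->1, 6->2, 7->3, 8->4, 11->5, 18->6, 23->7, 24->8, 26->9, 30->10.5, 30->10.5, 32->12
Step 2: Rank sum for X: R1 = 1 + 2 + 3 + 4 + 5 + 6 + 10.5 = 31.5.
Step 3: U_X = R1 - n1(n1+1)/2 = 31.5 - 7*8/2 = 31.5 - 28 = 3.5.
       U_Y = n1*n2 - U_X = 35 - 3.5 = 31.5.
Step 4: Ties are present, so use the tie-corrected normal approximation (with continuity correction) for the p-value.
Step 5: p-value = 0.028075; compare to alpha = 0.05. reject H0.

U_X = 3.5, p = 0.028075, reject H0 at alpha = 0.05.


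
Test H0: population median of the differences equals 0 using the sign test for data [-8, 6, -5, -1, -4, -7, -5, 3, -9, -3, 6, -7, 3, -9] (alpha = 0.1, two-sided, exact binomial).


Step 1: Discard zero differences. Original n = 14; n_eff = number of nonzero differences = 14.
Nonzero differences (with sign): -8, +6, -5, -1, -4, -7, -5, +3, -9, -3, +6, -7, +3, -9
Step 2: Count signs: positive = 4, negative = 10.
Step 3: Under H0: P(positive) = 0.5, so the number of positives S ~ Bin(14, 0.5).
Step 4: Two-sided exact p-value = sum of Bin(14,0.5) probabilities at or below the observed probability = 0.179565.
Step 5: alpha = 0.1. fail to reject H0.

n_eff = 14, pos = 4, neg = 10, p = 0.179565, fail to reject H0.


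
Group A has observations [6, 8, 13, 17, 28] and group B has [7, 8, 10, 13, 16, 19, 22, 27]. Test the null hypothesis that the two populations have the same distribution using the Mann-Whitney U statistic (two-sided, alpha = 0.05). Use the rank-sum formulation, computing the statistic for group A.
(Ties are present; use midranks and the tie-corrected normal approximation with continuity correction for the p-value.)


Step 1: Combine and sort all 13 observations; assign midranks.
sorted (value, group): (6,X), (7,Y), (8,X), (8,Y), (10,Y), (13,X), (13,Y), (16,Y), (17,X), (19,Y), (22,Y), (27,Y), (28,X)
ranks: 6->1, 7->2, 8->3.5, 8->3.5, 10->5, 13->6.5, 13->6.5, 16->8, 17->9, 19->10, 22->11, 27->12, 28->13
Step 2: Rank sum for X: R1 = 1 + 3.5 + 6.5 + 9 + 13 = 33.
Step 3: U_X = R1 - n1(n1+1)/2 = 33 - 5*6/2 = 33 - 15 = 18.
       U_Y = n1*n2 - U_X = 40 - 18 = 22.
Step 4: Ties are present, so use the tie-corrected normal approximation (with continuity correction) for the p-value.
Step 5: p-value = 0.825728; compare to alpha = 0.05. fail to reject H0.

U_X = 18, p = 0.825728, fail to reject H0 at alpha = 0.05.


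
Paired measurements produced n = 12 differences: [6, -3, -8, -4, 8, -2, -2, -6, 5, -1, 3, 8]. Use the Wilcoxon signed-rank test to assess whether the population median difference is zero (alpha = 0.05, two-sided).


Step 1: Drop any zero differences (none here) and take |d_i|.
|d| = [6, 3, 8, 4, 8, 2, 2, 6, 5, 1, 3, 8]
Step 2: Midrank |d_i| (ties get averaged ranks).
ranks: |6|->8.5, |3|->4.5, |8|->11, |4|->6, |8|->11, |2|->2.5, |2|->2.5, |6|->8.5, |5|->7, |1|->1, |3|->4.5, |8|->11
Step 3: Attach original signs; sum ranks with positive sign and with negative sign.
W+ = 8.5 + 11 + 7 + 4.5 + 11 = 42
W- = 4.5 + 11 + 6 + 2.5 + 2.5 + 8.5 + 1 = 36
(Check: W+ + W- = 78 should equal n(n+1)/2 = 78.)
Step 4: Test statistic W = min(W+, W-) = 36.
Step 5: Ties in |d|, so use the tie-corrected normal approximation.
        E[W] = n(n+1)/4 = 12*13/4 = 39.
        Tie groups: |d|=2 (t=2), |d|=3 (t=2), |d|=6 (t=2), |d|=8 (t=3); sum(t^3 - t) = 42.
        Var[W] = n(n+1)(2n+1)/24 - sum(t^3-t)/48 = 3900/24 - 42/48 = 161.625.
        z = (W - E[W]) / sqrt(Var[W]) = (36 - 39) / 12.7132 = -0.2360.
        Two-sided p = 2*Phi(z) = 0.813452.
Step 6: alpha = 0.05. fail to reject H0.

W+ = 42, W- = 36, W = min = 36, p = 0.813452, fail to reject H0.


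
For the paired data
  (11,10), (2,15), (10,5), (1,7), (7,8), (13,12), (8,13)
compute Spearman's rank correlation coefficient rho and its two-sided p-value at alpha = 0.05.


Step 1: Rank x and y separately (midranks; no ties here).
rank(x): 11->6, 2->2, 10->5, 1->1, 7->3, 13->7, 8->4
rank(y): 10->4, 15->7, 5->1, 7->2, 8->3, 12->5, 13->6
Step 2: d_i = R_x(i) - R_y(i); compute d_i^2.
  (6-4)^2=4, (2-7)^2=25, (5-1)^2=16, (1-2)^2=1, (3-3)^2=0, (7-5)^2=4, (4-6)^2=4
sum(d^2) = 54.
Step 3: rho = 1 - 6*54 / (7*(7^2 - 1)) = 1 - 324/336 = 0.035714.
Step 4: Under H0, t = rho * sqrt((n-2)/(1-rho^2)) = 0.0799 ~ t(5).
Step 5: Two-sided p-value from the t-distribution with 5 df = 0.939408.
Step 6: alpha = 0.05. fail to reject H0.

rho = 0.0357, p = 0.939408, fail to reject H0 at alpha = 0.05.


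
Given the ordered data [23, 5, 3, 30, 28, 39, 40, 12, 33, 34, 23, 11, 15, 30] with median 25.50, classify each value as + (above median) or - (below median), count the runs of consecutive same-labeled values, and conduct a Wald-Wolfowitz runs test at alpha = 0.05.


Step 1: Compute median = 25.50; label A = above, B = below.
Labels in order: BBBAAAABAABBBA  (n_A = 7, n_B = 7)
Step 2: Count runs R = 6.
Step 3: Under H0 (random ordering), E[R] = 2*n_A*n_B/(n_A+n_B) + 1 = 2*7*7/14 + 1 = 8.0000.
        Var[R] = 2*n_A*n_B*(2*n_A*n_B - n_A - n_B) / ((n_A+n_B)^2 * (n_A+n_B-1)) = 8232/2548 = 3.2308.
        SD[R] = 1.7974.
Step 4: Continuity-corrected z = (R + 0.5 - E[R]) / SD[R] = (6 + 0.5 - 8.0000) / 1.7974 = -0.8345.
Step 5: Two-sided p-value via normal approximation = 2*(1 - Phi(|z|)) = 0.403986.
Step 6: alpha = 0.05. fail to reject H0.

R = 6, z = -0.8345, p = 0.403986, fail to reject H0.


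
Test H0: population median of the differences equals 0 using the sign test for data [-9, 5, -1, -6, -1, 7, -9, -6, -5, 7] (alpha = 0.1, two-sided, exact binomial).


Step 1: Discard zero differences. Original n = 10; n_eff = number of nonzero differences = 10.
Nonzero differences (with sign): -9, +5, -1, -6, -1, +7, -9, -6, -5, +7
Step 2: Count signs: positive = 3, negative = 7.
Step 3: Under H0: P(positive) = 0.5, so the number of positives S ~ Bin(10, 0.5).
Step 4: Two-sided exact p-value = sum of Bin(10,0.5) probabilities at or below the observed probability = 0.343750.
Step 5: alpha = 0.1. fail to reject H0.

n_eff = 10, pos = 3, neg = 7, p = 0.343750, fail to reject H0.


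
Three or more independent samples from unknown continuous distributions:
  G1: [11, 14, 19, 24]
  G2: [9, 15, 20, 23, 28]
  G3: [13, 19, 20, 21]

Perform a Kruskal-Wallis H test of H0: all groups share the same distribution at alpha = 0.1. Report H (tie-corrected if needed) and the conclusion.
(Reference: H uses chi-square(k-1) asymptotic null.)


Step 1: Combine all N = 13 observations and assign midranks.
sorted (value, group, rank): (9,G2,1), (11,G1,2), (13,G3,3), (14,G1,4), (15,G2,5), (19,G1,6.5), (19,G3,6.5), (20,G2,8.5), (20,G3,8.5), (21,G3,10), (23,G2,11), (24,G1,12), (28,G2,13)
Step 2: Sum ranks within each group.
R_1 = 24.5 (n_1 = 4)
R_2 = 38.5 (n_2 = 5)
R_3 = 28 (n_3 = 4)
Step 3: H = 12/(N(N+1)) * sum(R_i^2/n_i) - 3(N+1)
     = 12/(13*14) * (24.5^2/4 + 38.5^2/5 + 28^2/4) - 3*14
     = 0.065934 * 642.513 - 42
     = 0.363462.
Step 4: Ties present; correction factor C = 1 - 12/(13^3 - 13) = 0.994505. Corrected H = 0.363462 / 0.994505 = 0.365470.
Step 5: Under H0, H ~ chi^2(2); p-value = 0.832989.
Step 6: alpha = 0.1. fail to reject H0.

H = 0.3655, df = 2, p = 0.832989, fail to reject H0.


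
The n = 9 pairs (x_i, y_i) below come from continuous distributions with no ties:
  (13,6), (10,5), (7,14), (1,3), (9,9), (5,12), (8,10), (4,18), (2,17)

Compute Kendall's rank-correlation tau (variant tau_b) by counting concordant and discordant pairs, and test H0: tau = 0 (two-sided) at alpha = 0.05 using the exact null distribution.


Step 1: Enumerate the 36 unordered pairs (i,j) with i<j and classify each by sign(x_j-x_i) * sign(y_j-y_i).
  (1,2):dx=-3,dy=-1->C; (1,3):dx=-6,dy=+8->D; (1,4):dx=-12,dy=-3->C; (1,5):dx=-4,dy=+3->D
  (1,6):dx=-8,dy=+6->D; (1,7):dx=-5,dy=+4->D; (1,8):dx=-9,dy=+12->D; (1,9):dx=-11,dy=+11->D
  (2,3):dx=-3,dy=+9->D; (2,4):dx=-9,dy=-2->C; (2,5):dx=-1,dy=+4->D; (2,6):dx=-5,dy=+7->D
  (2,7):dx=-2,dy=+5->D; (2,8):dx=-6,dy=+13->D; (2,9):dx=-8,dy=+12->D; (3,4):dx=-6,dy=-11->C
  (3,5):dx=+2,dy=-5->D; (3,6):dx=-2,dy=-2->C; (3,7):dx=+1,dy=-4->D; (3,8):dx=-3,dy=+4->D
  (3,9):dx=-5,dy=+3->D; (4,5):dx=+8,dy=+6->C; (4,6):dx=+4,dy=+9->C; (4,7):dx=+7,dy=+7->C
  (4,8):dx=+3,dy=+15->C; (4,9):dx=+1,dy=+14->C; (5,6):dx=-4,dy=+3->D; (5,7):dx=-1,dy=+1->D
  (5,8):dx=-5,dy=+9->D; (5,9):dx=-7,dy=+8->D; (6,7):dx=+3,dy=-2->D; (6,8):dx=-1,dy=+6->D
  (6,9):dx=-3,dy=+5->D; (7,8):dx=-4,dy=+8->D; (7,9):dx=-6,dy=+7->D; (8,9):dx=-2,dy=-1->C
Step 2: C = 11, D = 25, total pairs = 36.
Step 3: tau = (C - D)/(n(n-1)/2) = (11 - 25)/36 = -0.388889.
Step 4: Exact two-sided p-value (enumerate n! = 362880 permutations of y under H0): p = 0.180181.
Step 5: alpha = 0.05. fail to reject H0.

tau_b = -0.3889 (C=11, D=25), p = 0.180181, fail to reject H0.


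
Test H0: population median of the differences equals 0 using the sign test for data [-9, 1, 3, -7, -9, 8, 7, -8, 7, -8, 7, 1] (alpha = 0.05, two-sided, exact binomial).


Step 1: Discard zero differences. Original n = 12; n_eff = number of nonzero differences = 12.
Nonzero differences (with sign): -9, +1, +3, -7, -9, +8, +7, -8, +7, -8, +7, +1
Step 2: Count signs: positive = 7, negative = 5.
Step 3: Under H0: P(positive) = 0.5, so the number of positives S ~ Bin(12, 0.5).
Step 4: Two-sided exact p-value = sum of Bin(12,0.5) probabilities at or below the observed probability = 0.774414.
Step 5: alpha = 0.05. fail to reject H0.

n_eff = 12, pos = 7, neg = 5, p = 0.774414, fail to reject H0.


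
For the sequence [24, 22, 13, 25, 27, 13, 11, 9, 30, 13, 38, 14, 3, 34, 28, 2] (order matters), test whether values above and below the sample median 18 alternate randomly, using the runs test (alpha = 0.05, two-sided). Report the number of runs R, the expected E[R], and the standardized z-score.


Step 1: Compute median = 18; label A = above, B = below.
Labels in order: AABAABBBABABBAAB  (n_A = 8, n_B = 8)
Step 2: Count runs R = 10.
Step 3: Under H0 (random ordering), E[R] = 2*n_A*n_B/(n_A+n_B) + 1 = 2*8*8/16 + 1 = 9.0000.
        Var[R] = 2*n_A*n_B*(2*n_A*n_B - n_A - n_B) / ((n_A+n_B)^2 * (n_A+n_B-1)) = 14336/3840 = 3.7333.
        SD[R] = 1.9322.
Step 4: Continuity-corrected z = (R - 0.5 - E[R]) / SD[R] = (10 - 0.5 - 9.0000) / 1.9322 = 0.2588.
Step 5: Two-sided p-value via normal approximation = 2*(1 - Phi(|z|)) = 0.795809.
Step 6: alpha = 0.05. fail to reject H0.

R = 10, z = 0.2588, p = 0.795809, fail to reject H0.


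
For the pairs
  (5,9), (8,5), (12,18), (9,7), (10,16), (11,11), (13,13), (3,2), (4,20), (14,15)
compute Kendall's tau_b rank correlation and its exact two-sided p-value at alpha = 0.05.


Step 1: Enumerate the 45 unordered pairs (i,j) with i<j and classify each by sign(x_j-x_i) * sign(y_j-y_i).
  (1,2):dx=+3,dy=-4->D; (1,3):dx=+7,dy=+9->C; (1,4):dx=+4,dy=-2->D; (1,5):dx=+5,dy=+7->C
  (1,6):dx=+6,dy=+2->C; (1,7):dx=+8,dy=+4->C; (1,8):dx=-2,dy=-7->C; (1,9):dx=-1,dy=+11->D
  (1,10):dx=+9,dy=+6->C; (2,3):dx=+4,dy=+13->C; (2,4):dx=+1,dy=+2->C; (2,5):dx=+2,dy=+11->C
  (2,6):dx=+3,dy=+6->C; (2,7):dx=+5,dy=+8->C; (2,8):dx=-5,dy=-3->C; (2,9):dx=-4,dy=+15->D
  (2,10):dx=+6,dy=+10->C; (3,4):dx=-3,dy=-11->C; (3,5):dx=-2,dy=-2->C; (3,6):dx=-1,dy=-7->C
  (3,7):dx=+1,dy=-5->D; (3,8):dx=-9,dy=-16->C; (3,9):dx=-8,dy=+2->D; (3,10):dx=+2,dy=-3->D
  (4,5):dx=+1,dy=+9->C; (4,6):dx=+2,dy=+4->C; (4,7):dx=+4,dy=+6->C; (4,8):dx=-6,dy=-5->C
  (4,9):dx=-5,dy=+13->D; (4,10):dx=+5,dy=+8->C; (5,6):dx=+1,dy=-5->D; (5,7):dx=+3,dy=-3->D
  (5,8):dx=-7,dy=-14->C; (5,9):dx=-6,dy=+4->D; (5,10):dx=+4,dy=-1->D; (6,7):dx=+2,dy=+2->C
  (6,8):dx=-8,dy=-9->C; (6,9):dx=-7,dy=+9->D; (6,10):dx=+3,dy=+4->C; (7,8):dx=-10,dy=-11->C
  (7,9):dx=-9,dy=+7->D; (7,10):dx=+1,dy=+2->C; (8,9):dx=+1,dy=+18->C; (8,10):dx=+11,dy=+13->C
  (9,10):dx=+10,dy=-5->D
Step 2: C = 30, D = 15, total pairs = 45.
Step 3: tau = (C - D)/(n(n-1)/2) = (30 - 15)/45 = 0.333333.
Step 4: Exact two-sided p-value (enumerate n! = 3628800 permutations of y under H0): p = 0.216373.
Step 5: alpha = 0.05. fail to reject H0.

tau_b = 0.3333 (C=30, D=15), p = 0.216373, fail to reject H0.


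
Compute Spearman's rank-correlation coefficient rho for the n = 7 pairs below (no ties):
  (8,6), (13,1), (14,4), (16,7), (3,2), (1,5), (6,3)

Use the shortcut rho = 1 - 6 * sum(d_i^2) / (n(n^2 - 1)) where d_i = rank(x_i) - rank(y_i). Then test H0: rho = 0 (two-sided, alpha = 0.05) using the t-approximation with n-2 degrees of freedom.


Step 1: Rank x and y separately (midranks; no ties here).
rank(x): 8->4, 13->5, 14->6, 16->7, 3->2, 1->1, 6->3
rank(y): 6->6, 1->1, 4->4, 7->7, 2->2, 5->5, 3->3
Step 2: d_i = R_x(i) - R_y(i); compute d_i^2.
  (4-6)^2=4, (5-1)^2=16, (6-4)^2=4, (7-7)^2=0, (2-2)^2=0, (1-5)^2=16, (3-3)^2=0
sum(d^2) = 40.
Step 3: rho = 1 - 6*40 / (7*(7^2 - 1)) = 1 - 240/336 = 0.285714.
Step 4: Under H0, t = rho * sqrt((n-2)/(1-rho^2)) = 0.6667 ~ t(5).
Step 5: Two-sided p-value from the t-distribution with 5 df = 0.534509.
Step 6: alpha = 0.05. fail to reject H0.

rho = 0.2857, p = 0.534509, fail to reject H0 at alpha = 0.05.


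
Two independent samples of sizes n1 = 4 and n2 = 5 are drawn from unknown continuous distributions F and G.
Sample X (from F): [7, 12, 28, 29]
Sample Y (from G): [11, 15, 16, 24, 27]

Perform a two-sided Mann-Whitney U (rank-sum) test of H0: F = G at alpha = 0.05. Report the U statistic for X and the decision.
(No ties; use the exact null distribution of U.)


Step 1: Combine and sort all 9 observations; assign midranks.
sorted (value, group): (7,X), (11,Y), (12,X), (15,Y), (16,Y), (24,Y), (27,Y), (28,X), (29,X)
ranks: 7->1, 11->2, 12->3, 15->4, 16->5, 24->6, 27->7, 28->8, 29->9
Step 2: Rank sum for X: R1 = 1 + 3 + 8 + 9 = 21.
Step 3: U_X = R1 - n1(n1+1)/2 = 21 - 4*5/2 = 21 - 10 = 11.
       U_Y = n1*n2 - U_X = 20 - 11 = 9.
Step 4: No ties, so the exact null distribution of U (based on enumerating the C(9,4) = 126 equally likely rank assignments) gives the two-sided p-value.
Step 5: p-value = 0.904762; compare to alpha = 0.05. fail to reject H0.

U_X = 11, p = 0.904762, fail to reject H0 at alpha = 0.05.


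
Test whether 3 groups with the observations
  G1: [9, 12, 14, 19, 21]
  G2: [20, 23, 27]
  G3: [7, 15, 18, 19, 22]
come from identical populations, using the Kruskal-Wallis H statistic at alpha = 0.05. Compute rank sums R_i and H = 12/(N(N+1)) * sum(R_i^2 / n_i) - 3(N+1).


Step 1: Combine all N = 13 observations and assign midranks.
sorted (value, group, rank): (7,G3,1), (9,G1,2), (12,G1,3), (14,G1,4), (15,G3,5), (18,G3,6), (19,G1,7.5), (19,G3,7.5), (20,G2,9), (21,G1,10), (22,G3,11), (23,G2,12), (27,G2,13)
Step 2: Sum ranks within each group.
R_1 = 26.5 (n_1 = 5)
R_2 = 34 (n_2 = 3)
R_3 = 30.5 (n_3 = 5)
Step 3: H = 12/(N(N+1)) * sum(R_i^2/n_i) - 3(N+1)
     = 12/(13*14) * (26.5^2/5 + 34^2/3 + 30.5^2/5) - 3*14
     = 0.065934 * 711.833 - 42
     = 4.934066.
Step 4: Ties present; correction factor C = 1 - 6/(13^3 - 13) = 0.997253. Corrected H = 4.934066 / 0.997253 = 4.947658.
Step 5: Under H0, H ~ chi^2(2); p-value = 0.084262.
Step 6: alpha = 0.05. fail to reject H0.

H = 4.9477, df = 2, p = 0.084262, fail to reject H0.


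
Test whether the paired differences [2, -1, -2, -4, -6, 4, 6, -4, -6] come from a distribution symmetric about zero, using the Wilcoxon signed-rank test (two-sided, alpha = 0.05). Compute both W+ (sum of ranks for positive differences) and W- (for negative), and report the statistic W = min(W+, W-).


Step 1: Drop any zero differences (none here) and take |d_i|.
|d| = [2, 1, 2, 4, 6, 4, 6, 4, 6]
Step 2: Midrank |d_i| (ties get averaged ranks).
ranks: |2|->2.5, |1|->1, |2|->2.5, |4|->5, |6|->8, |4|->5, |6|->8, |4|->5, |6|->8
Step 3: Attach original signs; sum ranks with positive sign and with negative sign.
W+ = 2.5 + 5 + 8 = 15.5
W- = 1 + 2.5 + 5 + 8 + 5 + 8 = 29.5
(Check: W+ + W- = 45 should equal n(n+1)/2 = 45.)
Step 4: Test statistic W = min(W+, W-) = 15.5.
Step 5: Ties in |d|, so use the tie-corrected normal approximation.
        E[W] = n(n+1)/4 = 9*10/4 = 22.5.
        Tie groups: |d|=2 (t=2), |d|=4 (t=3), |d|=6 (t=3); sum(t^3 - t) = 54.
        Var[W] = n(n+1)(2n+1)/24 - sum(t^3-t)/48 = 1710/24 - 54/48 = 70.125.
        z = (W - E[W]) / sqrt(Var[W]) = (15.5 - 22.5) / 8.3741 = -0.8359.
        Two-sided p = 2*Phi(z) = 0.403203.
Step 6: alpha = 0.05. fail to reject H0.

W+ = 15.5, W- = 29.5, W = min = 15.5, p = 0.403203, fail to reject H0.


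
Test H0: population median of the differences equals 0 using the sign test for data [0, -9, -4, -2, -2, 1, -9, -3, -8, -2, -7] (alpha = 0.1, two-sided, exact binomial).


Step 1: Discard zero differences. Original n = 11; n_eff = number of nonzero differences = 10.
Nonzero differences (with sign): -9, -4, -2, -2, +1, -9, -3, -8, -2, -7
Step 2: Count signs: positive = 1, negative = 9.
Step 3: Under H0: P(positive) = 0.5, so the number of positives S ~ Bin(10, 0.5).
Step 4: Two-sided exact p-value = sum of Bin(10,0.5) probabilities at or below the observed probability = 0.021484.
Step 5: alpha = 0.1. reject H0.

n_eff = 10, pos = 1, neg = 9, p = 0.021484, reject H0.


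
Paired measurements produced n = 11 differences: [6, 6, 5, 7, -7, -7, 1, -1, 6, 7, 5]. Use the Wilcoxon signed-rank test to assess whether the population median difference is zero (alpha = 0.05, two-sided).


Step 1: Drop any zero differences (none here) and take |d_i|.
|d| = [6, 6, 5, 7, 7, 7, 1, 1, 6, 7, 5]
Step 2: Midrank |d_i| (ties get averaged ranks).
ranks: |6|->6, |6|->6, |5|->3.5, |7|->9.5, |7|->9.5, |7|->9.5, |1|->1.5, |1|->1.5, |6|->6, |7|->9.5, |5|->3.5
Step 3: Attach original signs; sum ranks with positive sign and with negative sign.
W+ = 6 + 6 + 3.5 + 9.5 + 1.5 + 6 + 9.5 + 3.5 = 45.5
W- = 9.5 + 9.5 + 1.5 = 20.5
(Check: W+ + W- = 66 should equal n(n+1)/2 = 66.)
Step 4: Test statistic W = min(W+, W-) = 20.5.
Step 5: Ties in |d|, so use the tie-corrected normal approximation.
        E[W] = n(n+1)/4 = 11*12/4 = 33.
        Tie groups: |d|=1 (t=2), |d|=5 (t=2), |d|=6 (t=3), |d|=7 (t=4); sum(t^3 - t) = 96.
        Var[W] = n(n+1)(2n+1)/24 - sum(t^3-t)/48 = 3036/24 - 96/48 = 124.5.
        z = (W - E[W]) / sqrt(Var[W]) = (20.5 - 33) / 11.1580 = -1.1203.
        Two-sided p = 2*Phi(z) = 0.262596.
Step 6: alpha = 0.05. fail to reject H0.

W+ = 45.5, W- = 20.5, W = min = 20.5, p = 0.262596, fail to reject H0.


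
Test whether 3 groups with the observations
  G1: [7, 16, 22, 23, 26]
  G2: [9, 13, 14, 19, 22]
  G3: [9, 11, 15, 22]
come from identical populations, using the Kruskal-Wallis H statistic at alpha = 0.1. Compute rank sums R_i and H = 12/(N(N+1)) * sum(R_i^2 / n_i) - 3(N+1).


Step 1: Combine all N = 14 observations and assign midranks.
sorted (value, group, rank): (7,G1,1), (9,G2,2.5), (9,G3,2.5), (11,G3,4), (13,G2,5), (14,G2,6), (15,G3,7), (16,G1,8), (19,G2,9), (22,G1,11), (22,G2,11), (22,G3,11), (23,G1,13), (26,G1,14)
Step 2: Sum ranks within each group.
R_1 = 47 (n_1 = 5)
R_2 = 33.5 (n_2 = 5)
R_3 = 24.5 (n_3 = 4)
Step 3: H = 12/(N(N+1)) * sum(R_i^2/n_i) - 3(N+1)
     = 12/(14*15) * (47^2/5 + 33.5^2/5 + 24.5^2/4) - 3*15
     = 0.057143 * 816.312 - 45
     = 1.646429.
Step 4: Ties present; correction factor C = 1 - 30/(14^3 - 14) = 0.989011. Corrected H = 1.646429 / 0.989011 = 1.664722.
Step 5: Under H0, H ~ chi^2(2); p-value = 0.435021.
Step 6: alpha = 0.1. fail to reject H0.

H = 1.6647, df = 2, p = 0.435021, fail to reject H0.


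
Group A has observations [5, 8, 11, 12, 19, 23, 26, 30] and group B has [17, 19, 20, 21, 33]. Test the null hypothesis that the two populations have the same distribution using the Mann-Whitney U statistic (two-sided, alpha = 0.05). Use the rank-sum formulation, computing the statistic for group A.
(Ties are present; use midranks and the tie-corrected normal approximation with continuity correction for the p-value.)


Step 1: Combine and sort all 13 observations; assign midranks.
sorted (value, group): (5,X), (8,X), (11,X), (12,X), (17,Y), (19,X), (19,Y), (20,Y), (21,Y), (23,X), (26,X), (30,X), (33,Y)
ranks: 5->1, 8->2, 11->3, 12->4, 17->5, 19->6.5, 19->6.5, 20->8, 21->9, 23->10, 26->11, 30->12, 33->13
Step 2: Rank sum for X: R1 = 1 + 2 + 3 + 4 + 6.5 + 10 + 11 + 12 = 49.5.
Step 3: U_X = R1 - n1(n1+1)/2 = 49.5 - 8*9/2 = 49.5 - 36 = 13.5.
       U_Y = n1*n2 - U_X = 40 - 13.5 = 26.5.
Step 4: Ties are present, so use the tie-corrected normal approximation (with continuity correction) for the p-value.
Step 5: p-value = 0.379120; compare to alpha = 0.05. fail to reject H0.

U_X = 13.5, p = 0.379120, fail to reject H0 at alpha = 0.05.


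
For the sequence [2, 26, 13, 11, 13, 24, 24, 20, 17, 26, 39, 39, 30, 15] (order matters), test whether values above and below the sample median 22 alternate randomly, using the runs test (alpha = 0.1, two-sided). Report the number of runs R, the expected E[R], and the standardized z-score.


Step 1: Compute median = 22; label A = above, B = below.
Labels in order: BABBBAABBAAAAB  (n_A = 7, n_B = 7)
Step 2: Count runs R = 7.
Step 3: Under H0 (random ordering), E[R] = 2*n_A*n_B/(n_A+n_B) + 1 = 2*7*7/14 + 1 = 8.0000.
        Var[R] = 2*n_A*n_B*(2*n_A*n_B - n_A - n_B) / ((n_A+n_B)^2 * (n_A+n_B-1)) = 8232/2548 = 3.2308.
        SD[R] = 1.7974.
Step 4: Continuity-corrected z = (R + 0.5 - E[R]) / SD[R] = (7 + 0.5 - 8.0000) / 1.7974 = -0.2782.
Step 5: Two-sided p-value via normal approximation = 2*(1 - Phi(|z|)) = 0.780879.
Step 6: alpha = 0.1. fail to reject H0.

R = 7, z = -0.2782, p = 0.780879, fail to reject H0.


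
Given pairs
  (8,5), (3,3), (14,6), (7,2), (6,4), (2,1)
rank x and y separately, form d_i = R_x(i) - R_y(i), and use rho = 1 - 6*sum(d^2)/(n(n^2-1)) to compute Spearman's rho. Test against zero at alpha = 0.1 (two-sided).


Step 1: Rank x and y separately (midranks; no ties here).
rank(x): 8->5, 3->2, 14->6, 7->4, 6->3, 2->1
rank(y): 5->5, 3->3, 6->6, 2->2, 4->4, 1->1
Step 2: d_i = R_x(i) - R_y(i); compute d_i^2.
  (5-5)^2=0, (2-3)^2=1, (6-6)^2=0, (4-2)^2=4, (3-4)^2=1, (1-1)^2=0
sum(d^2) = 6.
Step 3: rho = 1 - 6*6 / (6*(6^2 - 1)) = 1 - 36/210 = 0.828571.
Step 4: Under H0, t = rho * sqrt((n-2)/(1-rho^2)) = 2.9598 ~ t(4).
Step 5: Two-sided p-value from the t-distribution with 4 df = 0.041563.
Step 6: alpha = 0.1. reject H0.

rho = 0.8286, p = 0.041563, reject H0 at alpha = 0.1.


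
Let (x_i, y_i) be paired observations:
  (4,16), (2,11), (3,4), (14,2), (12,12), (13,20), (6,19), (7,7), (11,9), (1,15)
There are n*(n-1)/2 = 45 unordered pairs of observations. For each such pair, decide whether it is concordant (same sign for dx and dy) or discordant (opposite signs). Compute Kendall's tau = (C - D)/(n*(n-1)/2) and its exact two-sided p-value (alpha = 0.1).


Step 1: Enumerate the 45 unordered pairs (i,j) with i<j and classify each by sign(x_j-x_i) * sign(y_j-y_i).
  (1,2):dx=-2,dy=-5->C; (1,3):dx=-1,dy=-12->C; (1,4):dx=+10,dy=-14->D; (1,5):dx=+8,dy=-4->D
  (1,6):dx=+9,dy=+4->C; (1,7):dx=+2,dy=+3->C; (1,8):dx=+3,dy=-9->D; (1,9):dx=+7,dy=-7->D
  (1,10):dx=-3,dy=-1->C; (2,3):dx=+1,dy=-7->D; (2,4):dx=+12,dy=-9->D; (2,5):dx=+10,dy=+1->C
  (2,6):dx=+11,dy=+9->C; (2,7):dx=+4,dy=+8->C; (2,8):dx=+5,dy=-4->D; (2,9):dx=+9,dy=-2->D
  (2,10):dx=-1,dy=+4->D; (3,4):dx=+11,dy=-2->D; (3,5):dx=+9,dy=+8->C; (3,6):dx=+10,dy=+16->C
  (3,7):dx=+3,dy=+15->C; (3,8):dx=+4,dy=+3->C; (3,9):dx=+8,dy=+5->C; (3,10):dx=-2,dy=+11->D
  (4,5):dx=-2,dy=+10->D; (4,6):dx=-1,dy=+18->D; (4,7):dx=-8,dy=+17->D; (4,8):dx=-7,dy=+5->D
  (4,9):dx=-3,dy=+7->D; (4,10):dx=-13,dy=+13->D; (5,6):dx=+1,dy=+8->C; (5,7):dx=-6,dy=+7->D
  (5,8):dx=-5,dy=-5->C; (5,9):dx=-1,dy=-3->C; (5,10):dx=-11,dy=+3->D; (6,7):dx=-7,dy=-1->C
  (6,8):dx=-6,dy=-13->C; (6,9):dx=-2,dy=-11->C; (6,10):dx=-12,dy=-5->C; (7,8):dx=+1,dy=-12->D
  (7,9):dx=+5,dy=-10->D; (7,10):dx=-5,dy=-4->C; (8,9):dx=+4,dy=+2->C; (8,10):dx=-6,dy=+8->D
  (9,10):dx=-10,dy=+6->D
Step 2: C = 22, D = 23, total pairs = 45.
Step 3: tau = (C - D)/(n(n-1)/2) = (22 - 23)/45 = -0.022222.
Step 4: Exact two-sided p-value (enumerate n! = 3628800 permutations of y under H0): p = 1.000000.
Step 5: alpha = 0.1. fail to reject H0.

tau_b = -0.0222 (C=22, D=23), p = 1.000000, fail to reject H0.


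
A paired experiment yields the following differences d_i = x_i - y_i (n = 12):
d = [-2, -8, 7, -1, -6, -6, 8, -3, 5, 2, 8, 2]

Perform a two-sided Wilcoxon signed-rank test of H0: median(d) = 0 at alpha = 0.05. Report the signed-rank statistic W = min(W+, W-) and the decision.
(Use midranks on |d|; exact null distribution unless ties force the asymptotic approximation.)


Step 1: Drop any zero differences (none here) and take |d_i|.
|d| = [2, 8, 7, 1, 6, 6, 8, 3, 5, 2, 8, 2]
Step 2: Midrank |d_i| (ties get averaged ranks).
ranks: |2|->3, |8|->11, |7|->9, |1|->1, |6|->7.5, |6|->7.5, |8|->11, |3|->5, |5|->6, |2|->3, |8|->11, |2|->3
Step 3: Attach original signs; sum ranks with positive sign and with negative sign.
W+ = 9 + 11 + 6 + 3 + 11 + 3 = 43
W- = 3 + 11 + 1 + 7.5 + 7.5 + 5 = 35
(Check: W+ + W- = 78 should equal n(n+1)/2 = 78.)
Step 4: Test statistic W = min(W+, W-) = 35.
Step 5: Ties in |d|, so use the tie-corrected normal approximation.
        E[W] = n(n+1)/4 = 12*13/4 = 39.
        Tie groups: |d|=2 (t=3), |d|=6 (t=2), |d|=8 (t=3); sum(t^3 - t) = 54.
        Var[W] = n(n+1)(2n+1)/24 - sum(t^3-t)/48 = 3900/24 - 54/48 = 161.375.
        z = (W - E[W]) / sqrt(Var[W]) = (35 - 39) / 12.7033 = -0.3149.
        Two-sided p = 2*Phi(z) = 0.752855.
Step 6: alpha = 0.05. fail to reject H0.

W+ = 43, W- = 35, W = min = 35, p = 0.752855, fail to reject H0.


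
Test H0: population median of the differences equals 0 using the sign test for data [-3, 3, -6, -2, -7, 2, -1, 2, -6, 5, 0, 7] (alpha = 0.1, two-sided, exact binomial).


Step 1: Discard zero differences. Original n = 12; n_eff = number of nonzero differences = 11.
Nonzero differences (with sign): -3, +3, -6, -2, -7, +2, -1, +2, -6, +5, +7
Step 2: Count signs: positive = 5, negative = 6.
Step 3: Under H0: P(positive) = 0.5, so the number of positives S ~ Bin(11, 0.5).
Step 4: Two-sided exact p-value = sum of Bin(11,0.5) probabilities at or below the observed probability = 1.000000.
Step 5: alpha = 0.1. fail to reject H0.

n_eff = 11, pos = 5, neg = 6, p = 1.000000, fail to reject H0.


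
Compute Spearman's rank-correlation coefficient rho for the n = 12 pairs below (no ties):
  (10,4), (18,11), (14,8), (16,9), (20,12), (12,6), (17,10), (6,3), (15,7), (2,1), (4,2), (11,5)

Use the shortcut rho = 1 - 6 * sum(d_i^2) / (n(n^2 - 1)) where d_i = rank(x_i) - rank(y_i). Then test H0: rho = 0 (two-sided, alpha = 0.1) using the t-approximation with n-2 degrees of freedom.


Step 1: Rank x and y separately (midranks; no ties here).
rank(x): 10->4, 18->11, 14->7, 16->9, 20->12, 12->6, 17->10, 6->3, 15->8, 2->1, 4->2, 11->5
rank(y): 4->4, 11->11, 8->8, 9->9, 12->12, 6->6, 10->10, 3->3, 7->7, 1->1, 2->2, 5->5
Step 2: d_i = R_x(i) - R_y(i); compute d_i^2.
  (4-4)^2=0, (11-11)^2=0, (7-8)^2=1, (9-9)^2=0, (12-12)^2=0, (6-6)^2=0, (10-10)^2=0, (3-3)^2=0, (8-7)^2=1, (1-1)^2=0, (2-2)^2=0, (5-5)^2=0
sum(d^2) = 2.
Step 3: rho = 1 - 6*2 / (12*(12^2 - 1)) = 1 - 12/1716 = 0.993007.
Step 4: Under H0, t = rho * sqrt((n-2)/(1-rho^2)) = 26.5990 ~ t(10).
Step 5: Two-sided p-value from the t-distribution with 10 df = 0.000000.
Step 6: alpha = 0.1. reject H0.

rho = 0.9930, p = 0.000000, reject H0 at alpha = 0.1.


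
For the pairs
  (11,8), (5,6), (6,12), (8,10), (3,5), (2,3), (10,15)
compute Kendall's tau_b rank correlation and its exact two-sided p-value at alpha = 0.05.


Step 1: Enumerate the 21 unordered pairs (i,j) with i<j and classify each by sign(x_j-x_i) * sign(y_j-y_i).
  (1,2):dx=-6,dy=-2->C; (1,3):dx=-5,dy=+4->D; (1,4):dx=-3,dy=+2->D; (1,5):dx=-8,dy=-3->C
  (1,6):dx=-9,dy=-5->C; (1,7):dx=-1,dy=+7->D; (2,3):dx=+1,dy=+6->C; (2,4):dx=+3,dy=+4->C
  (2,5):dx=-2,dy=-1->C; (2,6):dx=-3,dy=-3->C; (2,7):dx=+5,dy=+9->C; (3,4):dx=+2,dy=-2->D
  (3,5):dx=-3,dy=-7->C; (3,6):dx=-4,dy=-9->C; (3,7):dx=+4,dy=+3->C; (4,5):dx=-5,dy=-5->C
  (4,6):dx=-6,dy=-7->C; (4,7):dx=+2,dy=+5->C; (5,6):dx=-1,dy=-2->C; (5,7):dx=+7,dy=+10->C
  (6,7):dx=+8,dy=+12->C
Step 2: C = 17, D = 4, total pairs = 21.
Step 3: tau = (C - D)/(n(n-1)/2) = (17 - 4)/21 = 0.619048.
Step 4: Exact two-sided p-value (enumerate n! = 5040 permutations of y under H0): p = 0.069048.
Step 5: alpha = 0.05. fail to reject H0.

tau_b = 0.6190 (C=17, D=4), p = 0.069048, fail to reject H0.
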